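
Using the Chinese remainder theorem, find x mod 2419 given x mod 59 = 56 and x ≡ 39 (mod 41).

941

59⁻¹ mod 41: 59*16 ≡ 1 (mod 41), so 59⁻¹ ≡ 16.
x = 56 + 59*((39 − 56)*16 mod 41) = 56 + 59*15 = 941.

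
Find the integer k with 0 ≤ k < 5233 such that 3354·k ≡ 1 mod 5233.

3303

Apply the Euclidean algorithm and back-substitute:
5233 = 1*3354 + 1879
3354 = 1*1879 + 1475
1879 = 1*1475 + 404
1475 = 3*404 + 263
404 = 1*263 + 141
263 = 1*141 + 122
141 = 1*122 + 19
122 = 6*19 + 8
19 = 2*8 + 3
8 = 2*3 + 2
3 = 1*2 + 1
2 = 2*1 + 0
gcd(3354, 5233) = 1, so the inverse exists.
Back-substitute for 1:
1 = 1*3 − 1*2
  = −1*8 + 3*3
  = 3*19 − 7*8
  = −7*122 + 45*19
  = 45*141 − 52*122
  = −52*263 + 97*141
  = 97*404 − 149*263
  = −149*1475 + 544*404
  = 544*1879 − 693*1475
  = −693*3354 + 1237*1879
  = 1237*5233 − 1930*3354
So 3354⁻¹ ≡ −1930 ≡ 3303 (mod 5233).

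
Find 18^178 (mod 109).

88

178 in binary is 10110010, i.e. 178 = 128 + 32 + 16 + 2.
18^1 ≡ 18 (mod 109)
18^2 ≡ 18^2 = 324 ≡ 106 (mod 109)
18^4 ≡ 106^2 = 11236 ≡ 9 (mod 109)
18^8 ≡ 9^2 = 81 (mod 109)
18^16 ≡ 81^2 = 6561 ≡ 21 (mod 109)
18^32 ≡ 21^2 = 441 ≡ 5 (mod 109)
18^64 ≡ 5^2 = 25 (mod 109)
18^128 ≡ 25^2 = 625 ≡ 80 (mod 109)
18^178 = 18^128 × 18^32 × 18^16 × 18^2 ≡ 80 × 5 × 21 × 106 (mod 109).
Accumulate the product:
80 × 5 = 400 ≡ 73
73 × 21 = 1533 ≡ 7
7 × 106 = 742 ≡ 88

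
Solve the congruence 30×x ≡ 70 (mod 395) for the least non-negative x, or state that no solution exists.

gcd(30, 395) = 5, and 5 | 70, so solutions exist.
Divide through by 5: 6×x = 14 (mod 79).
6⁻¹ ≡ 66 (mod 79).
x ≡ 66×14 ≡ 55 (mod 79).
The smallest non-negative solution is x = 55.

55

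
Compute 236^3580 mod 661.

99

3580 in binary is 110111111100, i.e. 3580 = 2048 + 1024 + 256 + 128 + 64 + 32 + 16 + 8 + 4.
236^1 ≡ 236 (mod 661)
236^2 ≡ 236^2 = 55696 ≡ 172 (mod 661)
236^4 ≡ 172^2 = 29584 ≡ 500 (mod 661)
236^8 ≡ 500^2 = 250000 ≡ 142 (mod 661)
236^16 ≡ 142^2 = 20164 ≡ 334 (mod 661)
236^32 ≡ 334^2 = 111556 ≡ 508 (mod 661)
236^64 ≡ 508^2 = 258064 ≡ 274 (mod 661)
236^128 ≡ 274^2 = 75076 ≡ 383 (mod 661)
236^256 ≡ 383^2 = 146689 ≡ 608 (mod 661)
236^512 ≡ 608^2 = 369664 ≡ 165 (mod 661)
236^1024 ≡ 165^2 = 27225 ≡ 124 (mod 661)
236^2048 ≡ 124^2 = 15376 ≡ 173 (mod 661)
236^3580 = 236^2048 · 236^1024 · 236^256 · 236^128 · 236^64 · 236^32 · 236^16 · 236^8 · 236^4 ≡ 173 · 124 · 608 · 383 · 274 · 508 · 334 · 142 · 500 (mod 661).
Accumulate the product:
173 · 124 = 21452 ≡ 300
300 · 608 = 182400 ≡ 625
625 · 383 = 239375 ≡ 93
93 · 274 = 25482 ≡ 364
364 · 508 = 184912 ≡ 493
493 · 334 = 164662 ≡ 73
73 · 142 = 10366 ≡ 451
451 · 500 = 225500 ≡ 99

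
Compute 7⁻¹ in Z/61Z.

35

61 = 8*7 + 5
7 = 1*5 + 2
5 = 2*2 + 1
2 = 2*1 + 0
gcd(7, 61) = 1, so the inverse exists.
Back-substitute for 1:
1 = 1*5 − 2*2
  = −2*7 + 3*5
  = 3*61 − 26*7
So 7⁻¹ ≡ −26 ≡ 35 (mod 61).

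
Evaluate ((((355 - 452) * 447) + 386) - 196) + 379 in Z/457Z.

355 - 452 = -97 ≡ 360 (mod 457)
360 * 447 = 160920 ≡ 56 (mod 457)
56 + 386 = 442
442 - 196 = 246
246 + 379 = 625 ≡ 168 (mod 457)

168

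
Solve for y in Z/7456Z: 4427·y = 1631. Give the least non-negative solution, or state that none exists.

29

gcd(4427, 7456) = 233, and 233 | 1631, so solutions exist.
Divide through by 233: 19·y mod 32 = 7.
19⁻¹ ≡ 27 (mod 32).
y ≡ 27·7 ≡ 29 (mod 32).
The smallest non-negative solution is y = 29.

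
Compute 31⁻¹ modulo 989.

989 = 31·31 + 28
31 = 1·28 + 3
28 = 9·3 + 1
3 = 3·1 + 0
gcd(31, 989) = 1, so the inverse exists.
Bézout: 1 = 10·989 − 319·31.
So 31⁻¹ ≡ −319 ≡ 670 (mod 989).

670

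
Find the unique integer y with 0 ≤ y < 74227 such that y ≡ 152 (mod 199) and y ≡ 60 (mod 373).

22440

199⁻¹ mod 373: 199*15 ≡ 1 (mod 373), so 199⁻¹ ≡ 15.
y = 152 + 199*((60 − 152)*15 mod 373) = 152 + 199*112 = 22440.
Check: 22440 mod 199 = 152, 22440 mod 373 = 60. ✓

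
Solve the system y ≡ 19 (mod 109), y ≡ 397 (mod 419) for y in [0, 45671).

1654

109⁻¹ mod 419: 109*296 ≡ 1 (mod 419), so 109⁻¹ ≡ 296.
y = 19 + 109*((397 − 19)*296 mod 419) = 19 + 109*15 = 1654.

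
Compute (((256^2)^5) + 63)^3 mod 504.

(256)^2 ≡ 16 (mod 504)
(16)^5 ≡ 256 (mod 504)
256 + 63 = 319
(319)^3 ≡ 127 (mod 504)

127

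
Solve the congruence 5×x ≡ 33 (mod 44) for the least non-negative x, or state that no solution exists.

33

gcd(5, 44) = 1, so a unique solution mod 44 exists.
5⁻¹ ≡ 9 (mod 44).
x ≡ 9×33 ≡ 33 (mod 44).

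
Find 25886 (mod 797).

382

25886 = 32*797 + 382, so 25886 ≡ 382 (mod 797).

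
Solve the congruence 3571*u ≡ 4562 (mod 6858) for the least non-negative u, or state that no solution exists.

4910

gcd(3571, 6858) = 1, so a unique solution mod 6858 exists.
3571⁻¹ ≡ 4081 (mod 6858).
u ≡ 4081*4562 ≡ 4910 (mod 6858).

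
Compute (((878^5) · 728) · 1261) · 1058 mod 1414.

(878)^5 ≡ 208 (mod 1414)
208 · 728 = 151424 ≡ 126 (mod 1414)
126 · 1261 = 158886 ≡ 518 (mod 1414)
518 · 1058 = 548044 ≡ 826 (mod 1414)

826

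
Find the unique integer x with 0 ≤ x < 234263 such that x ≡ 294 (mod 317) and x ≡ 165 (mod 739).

208563

317⁻¹ mod 739: 317·373 ≡ 1 (mod 739), so 317⁻¹ ≡ 373.
x = 294 + 317·((165 − 294)·373 mod 739) = 294 + 317·657 = 208563.
Check: 208563 mod 317 = 294, 208563 mod 739 = 165. ✓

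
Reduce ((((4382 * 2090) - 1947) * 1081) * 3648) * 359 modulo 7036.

484

4382 * 2090 = 9158380 ≡ 4544 (mod 7036)
4544 - 1947 = 2597
2597 * 1081 = 2807357 ≡ 7029 (mod 7036)
7029 * 3648 = 25641792 ≡ 2608 (mod 7036)
2608 * 359 = 936272 ≡ 484 (mod 7036)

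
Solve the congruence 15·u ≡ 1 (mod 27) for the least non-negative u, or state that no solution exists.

gcd(15, 27) = 3, and 3 does not divide 1.
So the congruence has no solution.

no solution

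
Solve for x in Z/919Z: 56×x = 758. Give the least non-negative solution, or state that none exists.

gcd(56, 919) = 1, so a unique solution mod 919 exists.
56⁻¹ ≡ 279 (mod 919).
x ≡ 279×758 ≡ 112 (mod 919).

112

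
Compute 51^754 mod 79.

Using repeated squaring:
51^1 ≡ 51 (mod 79)
51^2 ≡ 51^2 = 2601 ≡ 73 (mod 79)
51^4 ≡ 73^2 = 5329 ≡ 36 (mod 79)
51^8 ≡ 36^2 = 1296 ≡ 32 (mod 79)
51^16 ≡ 32^2 = 1024 ≡ 76 (mod 79)
51^32 ≡ 76^2 = 5776 ≡ 9 (mod 79)
51^64 ≡ 9^2 = 81 ≡ 2 (mod 79)
51^128 ≡ 2^2 = 4 (mod 79)
51^256 ≡ 4^2 = 16 (mod 79)
51^512 ≡ 16^2 = 256 ≡ 19 (mod 79)
51^754 = 51^512 · 51^128 · 51^64 · 51^32 · 51^16 · 51^2 ≡ 19 · 4 · 2 · 9 · 76 · 73 (mod 79).
Accumulate the product:
19 · 4 = 76
76 · 2 = 152 ≡ 73
73 · 9 = 657 ≡ 25
25 · 76 = 1900 ≡ 4
4 · 73 = 292 ≡ 55

55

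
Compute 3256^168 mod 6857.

Compute successive squares:
168 in binary is 10101000, i.e. 168 = 128 + 32 + 8.
3256^1 ≡ 3256 (mod 6857)
3256^2 ≡ 3256^2 = 10601536 ≡ 614 (mod 6857)
3256^4 ≡ 614^2 = 376996 ≡ 6718 (mod 6857)
3256^8 ≡ 6718^2 = 45131524 ≡ 5607 (mod 6857)
3256^16 ≡ 5607^2 = 31438449 ≡ 5961 (mod 6857)
3256^32 ≡ 5961^2 = 35533521 ≡ 547 (mod 6857)
3256^64 ≡ 547^2 = 299209 ≡ 4358 (mod 6857)
3256^128 ≡ 4358^2 = 18992164 ≡ 5131 (mod 6857)
3256^168 = 3256^128 · 3256^32 · 3256^8 ≡ 5131 · 547 · 5607 (mod 6857).
Accumulate the product:
5131 · 547 = 2806657 ≡ 2144
2144 · 5607 = 12021408 ≡ 1087

1087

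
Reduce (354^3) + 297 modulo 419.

117

(354)^3 ≡ 239 (mod 419)
239 + 297 = 536 ≡ 117 (mod 419)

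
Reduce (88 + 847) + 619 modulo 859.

695

88 + 847 = 935 ≡ 76 (mod 859)
76 + 619 = 695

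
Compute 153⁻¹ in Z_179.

Run the extended Euclidean algorithm:
179 = 1*153 + 26
153 = 5*26 + 23
26 = 1*23 + 3
23 = 7*3 + 2
3 = 1*2 + 1
2 = 2*1 + 0
gcd(153, 179) = 1, so the inverse exists.
Back-substitute for 1:
1 = 1*3 − 1*2
  = −1*23 + 8*3
  = 8*26 − 9*23
  = −9*153 + 53*26
  = 53*179 − 62*153
So 153⁻¹ ≡ −62 ≡ 117 (mod 179).

117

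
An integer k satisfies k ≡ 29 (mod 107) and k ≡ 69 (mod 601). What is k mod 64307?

107⁻¹ mod 601: 107·264 ≡ 1 (mod 601), so 107⁻¹ ≡ 264.
k = 29 + 107·((69 − 29)·264 mod 601) = 29 + 107·343 = 36730.

36730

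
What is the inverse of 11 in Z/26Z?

By the extended Euclidean algorithm:
26 = 2·11 + 4
11 = 2·4 + 3
4 = 1·3 + 1
3 = 3·1 + 0
gcd(11, 26) = 1, so the inverse exists.
Bézout: 1 = 3·26 − 7·11.
So 11⁻¹ ≡ −7 ≡ 19 (mod 26).

19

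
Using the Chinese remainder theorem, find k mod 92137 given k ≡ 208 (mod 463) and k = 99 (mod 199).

15024

463⁻¹ mod 199: 463×49 ≡ 1 (mod 199), so 463⁻¹ ≡ 49.
k = 208 + 463×((99 − 208)×49 mod 199) = 208 + 463×32 = 15024.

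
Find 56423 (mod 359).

56423 = 157·359 + 60, so 56423 ≡ 60 (mod 359).

60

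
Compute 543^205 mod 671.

205 in binary is 11001101, i.e. 205 = 128 + 64 + 8 + 4 + 1.
543^1 ≡ 543 (mod 671)
543^2 ≡ 543^2 = 294849 ≡ 280 (mod 671)
543^4 ≡ 280^2 = 78400 ≡ 564 (mod 671)
543^8 ≡ 564^2 = 318096 ≡ 42 (mod 671)
543^16 ≡ 42^2 = 1764 ≡ 422 (mod 671)
543^32 ≡ 422^2 = 178084 ≡ 269 (mod 671)
543^64 ≡ 269^2 = 72361 ≡ 564 (mod 671)
543^128 ≡ 564^2 = 318096 ≡ 42 (mod 671)
543^205 = 543^128 * 543^64 * 543^8 * 543^4 * 543^1 ≡ 42 * 564 * 42 * 564 * 543 (mod 671).
Accumulate the product:
42 * 564 = 23688 ≡ 203
203 * 42 = 8526 ≡ 474
474 * 564 = 267336 ≡ 278
278 * 543 = 150954 ≡ 650

650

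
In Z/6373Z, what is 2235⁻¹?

Run the extended Euclidean algorithm:
6373 = 2×2235 + 1903
2235 = 1×1903 + 332
1903 = 5×332 + 243
332 = 1×243 + 89
243 = 2×89 + 65
89 = 1×65 + 24
65 = 2×24 + 17
24 = 1×17 + 7
17 = 2×7 + 3
7 = 2×3 + 1
3 = 3×1 + 0
gcd(2235, 6373) = 1, so the inverse exists.
Bézout: 1 = −653×6373 + 1862×2235.
So 2235⁻¹ ≡ 1862 (mod 6373).

1862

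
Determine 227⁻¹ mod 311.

Run the extended Euclidean algorithm:
311 = 1·227 + 84
227 = 2·84 + 59
84 = 1·59 + 25
59 = 2·25 + 9
25 = 2·9 + 7
9 = 1·7 + 2
7 = 3·2 + 1
2 = 2·1 + 0
gcd(227, 311) = 1, so the inverse exists.
Back-substitute for 1:
1 = 1·7 − 3·2
  = −3·9 + 4·7
  = 4·25 − 11·9
  = −11·59 + 26·25
  = 26·84 − 37·59
  = −37·227 + 100·84
  = 100·311 − 137·227
So 227⁻¹ ≡ −137 ≡ 174 (mod 311).

174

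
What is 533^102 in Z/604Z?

Using repeated squaring:
102 in binary is 1100110, i.e. 102 = 64 + 32 + 4 + 2.
533^1 ≡ 533 (mod 604)
533^2 ≡ 533^2 = 284089 ≡ 209 (mod 604)
533^4 ≡ 209^2 = 43681 ≡ 193 (mod 604)
533^8 ≡ 193^2 = 37249 ≡ 405 (mod 604)
533^16 ≡ 405^2 = 164025 ≡ 341 (mod 604)
533^32 ≡ 341^2 = 116281 ≡ 313 (mod 604)
533^64 ≡ 313^2 = 97969 ≡ 121 (mod 604)
533^102 = 533^64 * 533^32 * 533^4 * 533^2 ≡ 121 * 313 * 193 * 209 (mod 604).
Accumulate the product:
121 * 313 = 37873 ≡ 425
425 * 193 = 82025 ≡ 485
485 * 209 = 101365 ≡ 497

497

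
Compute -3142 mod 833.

190

-3142 = -4·833 + 190, so -3142 ≡ 190 (mod 833).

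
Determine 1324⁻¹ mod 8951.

8471

8951 = 6*1324 + 1007
1324 = 1*1007 + 317
1007 = 3*317 + 56
317 = 5*56 + 37
56 = 1*37 + 19
37 = 1*19 + 18
19 = 1*18 + 1
18 = 18*1 + 0
gcd(1324, 8951) = 1, so the inverse exists.
Bézout: 1 = 71*8951 − 480*1324.
So 1324⁻¹ ≡ −480 ≡ 8471 (mod 8951).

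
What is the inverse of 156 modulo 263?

Run the extended Euclidean algorithm:
263 = 1×156 + 107
156 = 1×107 + 49
107 = 2×49 + 9
49 = 5×9 + 4
9 = 2×4 + 1
4 = 4×1 + 0
gcd(156, 263) = 1, so the inverse exists.
Bézout: 1 = 35×263 − 59×156.
So 156⁻¹ ≡ −59 ≡ 204 (mod 263).

204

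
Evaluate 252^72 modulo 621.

162

Compute successive squares:
72 in binary is 1001000, i.e. 72 = 64 + 8.
252^1 ≡ 252 (mod 621)
252^2 ≡ 252^2 = 63504 ≡ 162 (mod 621)
252^4 ≡ 162^2 = 26244 ≡ 162 (mod 621)
252^8 ≡ 162^2 = 26244 ≡ 162 (mod 621)
252^16 ≡ 162^2 = 26244 ≡ 162 (mod 621)
252^32 ≡ 162^2 = 26244 ≡ 162 (mod 621)
252^64 ≡ 162^2 = 26244 ≡ 162 (mod 621)
252^72 = 252^64 × 252^8 ≡ 162 × 162 (mod 621).
162 × 162 = 26244 ≡ 162 (mod 621).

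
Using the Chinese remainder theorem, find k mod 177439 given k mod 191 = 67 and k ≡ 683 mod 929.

9044

191⁻¹ mod 929: 191·822 ≡ 1 (mod 929), so 191⁻¹ ≡ 822.
k = 67 + 191·((683 − 67)·822 mod 929) = 67 + 191·47 = 9044.
Check: 9044 mod 191 = 67, 9044 mod 929 = 683. ✓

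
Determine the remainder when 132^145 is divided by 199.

25

Using repeated squaring:
145 in binary is 10010001, i.e. 145 = 128 + 16 + 1.
132^1 ≡ 132 (mod 199)
132^2 ≡ 132^2 = 17424 ≡ 111 (mod 199)
132^4 ≡ 111^2 = 12321 ≡ 182 (mod 199)
132^8 ≡ 182^2 = 33124 ≡ 90 (mod 199)
132^16 ≡ 90^2 = 8100 ≡ 140 (mod 199)
132^32 ≡ 140^2 = 19600 ≡ 98 (mod 199)
132^64 ≡ 98^2 = 9604 ≡ 52 (mod 199)
132^128 ≡ 52^2 = 2704 ≡ 117 (mod 199)
132^145 = 132^128 · 132^16 · 132^1 ≡ 117 · 140 · 132 (mod 199).
Accumulate the product:
117 · 140 = 16380 ≡ 62
62 · 132 = 8184 ≡ 25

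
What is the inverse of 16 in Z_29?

20

29 = 1*16 + 13
16 = 1*13 + 3
13 = 4*3 + 1
3 = 3*1 + 0
gcd(16, 29) = 1, so the inverse exists.
Back-substitute for 1:
1 = 1*13 − 4*3
  = −4*16 + 5*13
  = 5*29 − 9*16
So 16⁻¹ ≡ −9 ≡ 20 (mod 29).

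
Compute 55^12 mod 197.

135

By square-and-multiply:
12 in binary is 1100, i.e. 12 = 8 + 4.
55^1 ≡ 55 (mod 197)
55^2 ≡ 55^2 = 3025 ≡ 70 (mod 197)
55^4 ≡ 70^2 = 4900 ≡ 172 (mod 197)
55^8 ≡ 172^2 = 29584 ≡ 34 (mod 197)
55^12 = 55^8 * 55^4 ≡ 34 * 172 (mod 197).
34 * 172 = 5848 ≡ 135 (mod 197).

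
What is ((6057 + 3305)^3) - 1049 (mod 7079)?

6057 + 3305 = 9362 ≡ 2283 (mod 7079)
(2283)^3 ≡ 1902 (mod 7079)
1902 - 1049 = 853

853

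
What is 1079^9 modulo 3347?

550

By square-and-multiply:
9 in binary is 1001, i.e. 9 = 8 + 1.
1079^1 ≡ 1079 (mod 3347)
1079^2 ≡ 1079^2 = 1164241 ≡ 2832 (mod 3347)
1079^4 ≡ 2832^2 = 8020224 ≡ 812 (mod 3347)
1079^8 ≡ 812^2 = 659344 ≡ 3332 (mod 3347)
1079^9 = 1079^8 × 1079^1 ≡ 3332 × 1079 (mod 3347).
3332 × 1079 = 3595228 ≡ 550 (mod 3347).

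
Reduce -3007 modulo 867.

-3007 = -4·867 + 461, so -3007 ≡ 461 (mod 867).

461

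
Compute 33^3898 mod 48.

33

3898 in binary is 111100111010, i.e. 3898 = 2048 + 1024 + 512 + 256 + 32 + 16 + 8 + 2.
33^1 ≡ 33 (mod 48)
33^2 ≡ 33^2 = 1089 ≡ 33 (mod 48)
33^4 ≡ 33^2 = 1089 ≡ 33 (mod 48)
33^8 ≡ 33^2 = 1089 ≡ 33 (mod 48)
33^16 ≡ 33^2 = 1089 ≡ 33 (mod 48)
33^32 ≡ 33^2 = 1089 ≡ 33 (mod 48)
33^64 ≡ 33^2 = 1089 ≡ 33 (mod 48)
33^128 ≡ 33^2 = 1089 ≡ 33 (mod 48)
33^256 ≡ 33^2 = 1089 ≡ 33 (mod 48)
33^512 ≡ 33^2 = 1089 ≡ 33 (mod 48)
33^1024 ≡ 33^2 = 1089 ≡ 33 (mod 48)
33^2048 ≡ 33^2 = 1089 ≡ 33 (mod 48)
33^3898 = 33^2048 * 33^1024 * 33^512 * 33^256 * 33^32 * 33^16 * 33^8 * 33^2 ≡ 33 * 33 * 33 * 33 * 33 * 33 * 33 * 33 (mod 48).
Accumulate the product:
33 * 33 = 1089 ≡ 33
33 * 33 = 1089 ≡ 33
33 * 33 = 1089 ≡ 33
33 * 33 = 1089 ≡ 33
33 * 33 = 1089 ≡ 33
33 * 33 = 1089 ≡ 33
33 * 33 = 1089 ≡ 33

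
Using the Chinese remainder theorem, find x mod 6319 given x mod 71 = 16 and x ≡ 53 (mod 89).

5838

71⁻¹ mod 89: 71·84 ≡ 1 (mod 89), so 71⁻¹ ≡ 84.
x = 16 + 71·((53 − 16)·84 mod 89) = 16 + 71·82 = 5838.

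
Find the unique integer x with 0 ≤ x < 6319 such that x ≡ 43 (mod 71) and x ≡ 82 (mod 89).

71⁻¹ mod 89: 71·84 ≡ 1 (mod 89), so 71⁻¹ ≡ 84.
x = 43 + 71·((82 − 43)·84 mod 89) = 43 + 71·72 = 5155.

5155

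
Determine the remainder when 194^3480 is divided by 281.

249

3480 in binary is 110110011000, i.e. 3480 = 2048 + 1024 + 256 + 128 + 16 + 8.
194^1 ≡ 194 (mod 281)
194^2 ≡ 194^2 = 37636 ≡ 263 (mod 281)
194^4 ≡ 263^2 = 69169 ≡ 43 (mod 281)
194^8 ≡ 43^2 = 1849 ≡ 163 (mod 281)
194^16 ≡ 163^2 = 26569 ≡ 155 (mod 281)
194^32 ≡ 155^2 = 24025 ≡ 140 (mod 281)
194^64 ≡ 140^2 = 19600 ≡ 211 (mod 281)
194^128 ≡ 211^2 = 44521 ≡ 123 (mod 281)
194^256 ≡ 123^2 = 15129 ≡ 236 (mod 281)
194^512 ≡ 236^2 = 55696 ≡ 58 (mod 281)
194^1024 ≡ 58^2 = 3364 ≡ 273 (mod 281)
194^2048 ≡ 273^2 = 74529 ≡ 64 (mod 281)
194^3480 = 194^2048 * 194^1024 * 194^256 * 194^128 * 194^16 * 194^8 ≡ 64 * 273 * 236 * 123 * 155 * 163 (mod 281).
Accumulate the product:
64 * 273 = 17472 ≡ 50
50 * 236 = 11800 ≡ 279
279 * 123 = 34317 ≡ 35
35 * 155 = 5425 ≡ 86
86 * 163 = 14018 ≡ 249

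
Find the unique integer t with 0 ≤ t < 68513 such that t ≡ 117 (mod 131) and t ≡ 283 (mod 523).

18588

131⁻¹ mod 523: 131×4 ≡ 1 (mod 523), so 131⁻¹ ≡ 4.
t = 117 + 131×((283 − 117)×4 mod 523) = 117 + 131×141 = 18588.
Check: 18588 mod 131 = 117, 18588 mod 523 = 283. ✓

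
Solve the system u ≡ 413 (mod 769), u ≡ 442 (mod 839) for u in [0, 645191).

377992

769⁻¹ mod 839: 769×827 ≡ 1 (mod 839), so 769⁻¹ ≡ 827.
u = 413 + 769×((442 − 413)×827 mod 839) = 413 + 769×491 = 377992.
Check: 377992 mod 769 = 413, 377992 mod 839 = 442. ✓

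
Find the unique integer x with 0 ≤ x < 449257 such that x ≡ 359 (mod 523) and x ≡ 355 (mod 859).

283825

523⁻¹ mod 859: 523×294 ≡ 1 (mod 859), so 523⁻¹ ≡ 294.
x = 359 + 523×((355 − 359)×294 mod 859) = 359 + 523×542 = 283825.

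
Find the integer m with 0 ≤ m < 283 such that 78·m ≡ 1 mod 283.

Run the extended Euclidean algorithm:
283 = 3·78 + 49
78 = 1·49 + 29
49 = 1·29 + 20
29 = 1·20 + 9
20 = 2·9 + 2
9 = 4·2 + 1
2 = 2·1 + 0
gcd(78, 283) = 1, so the inverse exists.
Bézout: 1 = −35·283 + 127·78.
So 78⁻¹ ≡ 127 (mod 283).

127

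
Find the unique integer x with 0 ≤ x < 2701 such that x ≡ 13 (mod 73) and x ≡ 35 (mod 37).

1108

73⁻¹ mod 37: 73×36 ≡ 1 (mod 37), so 73⁻¹ ≡ 36.
x = 13 + 73×((35 − 13)×36 mod 37) = 13 + 73×15 = 1108.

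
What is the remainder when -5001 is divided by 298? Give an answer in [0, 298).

65

-5001 = -17·298 + 65, so -5001 ≡ 65 (mod 298).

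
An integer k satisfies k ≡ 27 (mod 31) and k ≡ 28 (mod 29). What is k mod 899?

492

31⁻¹ mod 29: 31×15 ≡ 1 (mod 29), so 31⁻¹ ≡ 15.
k = 27 + 31×((28 − 27)×15 mod 29) = 27 + 31×15 = 492.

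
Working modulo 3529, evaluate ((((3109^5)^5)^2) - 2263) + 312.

2585

(3109)^5 ≡ 1642 (mod 3529)
(1642)^5 ≡ 2747 (mod 3529)
(2747)^2 ≡ 1007 (mod 3529)
1007 - 2263 = -1256 ≡ 2273 (mod 3529)
2273 + 312 = 2585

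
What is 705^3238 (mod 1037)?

By square-and-multiply:
3238 in binary is 110010100110, i.e. 3238 = 2048 + 1024 + 128 + 32 + 4 + 2.
705^1 ≡ 705 (mod 1037)
705^2 ≡ 705^2 = 497025 ≡ 302 (mod 1037)
705^4 ≡ 302^2 = 91204 ≡ 985 (mod 1037)
705^8 ≡ 985^2 = 970225 ≡ 630 (mod 1037)
705^16 ≡ 630^2 = 396900 ≡ 766 (mod 1037)
705^32 ≡ 766^2 = 586756 ≡ 851 (mod 1037)
705^64 ≡ 851^2 = 724201 ≡ 375 (mod 1037)
705^128 ≡ 375^2 = 140625 ≡ 630 (mod 1037)
705^256 ≡ 630^2 = 396900 ≡ 766 (mod 1037)
705^512 ≡ 766^2 = 586756 ≡ 851 (mod 1037)
705^1024 ≡ 851^2 = 724201 ≡ 375 (mod 1037)
705^2048 ≡ 375^2 = 140625 ≡ 630 (mod 1037)
705^3238 = 705^2048 · 705^1024 · 705^128 · 705^32 · 705^4 · 705^2 ≡ 630 · 375 · 630 · 851 · 985 · 302 (mod 1037).
Accumulate the product:
630 · 375 = 236250 ≡ 851
851 · 630 = 536130 ≡ 1
1 · 851 = 851
851 · 985 = 838235 ≡ 339
339 · 302 = 102378 ≡ 752

752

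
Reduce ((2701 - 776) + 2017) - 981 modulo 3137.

2701 - 776 = 1925
1925 + 2017 = 3942 ≡ 805 (mod 3137)
805 - 981 = -176 ≡ 2961 (mod 3137)

2961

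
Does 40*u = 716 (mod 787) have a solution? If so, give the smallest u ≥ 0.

254

gcd(40, 787) = 1, so a unique solution mod 787 exists.
40⁻¹ ≡ 728 (mod 787).
u ≡ 728*716 ≡ 254 (mod 787).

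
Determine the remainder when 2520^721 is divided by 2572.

721 in binary is 1011010001, i.e. 721 = 512 + 128 + 64 + 16 + 1.
2520^1 ≡ 2520 (mod 2572)
2520^2 ≡ 2520^2 = 6350400 ≡ 132 (mod 2572)
2520^4 ≡ 132^2 = 17424 ≡ 1992 (mod 2572)
2520^8 ≡ 1992^2 = 3968064 ≡ 2040 (mod 2572)
2520^16 ≡ 2040^2 = 4161600 ≡ 104 (mod 2572)
2520^32 ≡ 104^2 = 10816 ≡ 528 (mod 2572)
2520^64 ≡ 528^2 = 278784 ≡ 1008 (mod 2572)
2520^128 ≡ 1008^2 = 1016064 ≡ 124 (mod 2572)
2520^256 ≡ 124^2 = 15376 ≡ 2516 (mod 2572)
2520^512 ≡ 2516^2 = 6330256 ≡ 564 (mod 2572)
2520^721 = 2520^512 * 2520^128 * 2520^64 * 2520^16 * 2520^1 ≡ 564 * 124 * 1008 * 104 * 2520 (mod 2572).
Accumulate the product:
564 * 124 = 69936 ≡ 492
492 * 1008 = 495936 ≡ 2112
2112 * 104 = 219648 ≡ 1028
1028 * 2520 = 2590560 ≡ 556

556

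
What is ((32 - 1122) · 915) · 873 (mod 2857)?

1342

32 - 1122 = -1090 ≡ 1767 (mod 2857)
1767 · 915 = 1616805 ≡ 2600 (mod 2857)
2600 · 873 = 2269800 ≡ 1342 (mod 2857)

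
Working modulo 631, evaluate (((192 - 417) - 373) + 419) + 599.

420

192 - 417 = -225 ≡ 406 (mod 631)
406 - 373 = 33
33 + 419 = 452
452 + 599 = 1051 ≡ 420 (mod 631)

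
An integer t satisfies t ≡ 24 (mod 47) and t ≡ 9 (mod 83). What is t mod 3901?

1669

47⁻¹ mod 83: 47*53 ≡ 1 (mod 83), so 47⁻¹ ≡ 53.
t = 24 + 47*((9 − 24)*53 mod 83) = 24 + 47*35 = 1669.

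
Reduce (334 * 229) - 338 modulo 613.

334 * 229 = 76486 ≡ 474 (mod 613)
474 - 338 = 136

136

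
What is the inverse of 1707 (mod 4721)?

1853

By the extended Euclidean algorithm:
4721 = 2×1707 + 1307
1707 = 1×1307 + 400
1307 = 3×400 + 107
400 = 3×107 + 79
107 = 1×79 + 28
79 = 2×28 + 23
28 = 1×23 + 5
23 = 4×5 + 3
5 = 1×3 + 2
3 = 1×2 + 1
2 = 2×1 + 0
gcd(1707, 4721) = 1, so the inverse exists.
Back-substitute for 1:
1 = 1×3 − 1×2
  = −1×5 + 2×3
  = 2×23 − 9×5
  = −9×28 + 11×23
  = 11×79 − 31×28
  = −31×107 + 42×79
  = 42×400 − 157×107
  = −157×1307 + 513×400
  = 513×1707 − 670×1307
  = −670×4721 + 1853×1707
So 1707⁻¹ ≡ 1853 (mod 4721).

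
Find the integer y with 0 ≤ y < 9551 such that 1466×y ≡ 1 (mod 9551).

Apply the Euclidean algorithm and back-substitute:
9551 = 6×1466 + 755
1466 = 1×755 + 711
755 = 1×711 + 44
711 = 16×44 + 7
44 = 6×7 + 2
7 = 3×2 + 1
2 = 2×1 + 0
gcd(1466, 9551) = 1, so the inverse exists.
Back-substitute for 1:
1 = 1×7 − 3×2
  = −3×44 + 19×7
  = 19×711 − 307×44
  = −307×755 + 326×711
  = 326×1466 − 633×755
  = −633×9551 + 4124×1466
So 1466⁻¹ ≡ 4124 (mod 9551).

4124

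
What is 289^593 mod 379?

49

Compute successive squares:
593 in binary is 1001010001, i.e. 593 = 512 + 64 + 16 + 1.
289^1 ≡ 289 (mod 379)
289^2 ≡ 289^2 = 83521 ≡ 141 (mod 379)
289^4 ≡ 141^2 = 19881 ≡ 173 (mod 379)
289^8 ≡ 173^2 = 29929 ≡ 367 (mod 379)
289^16 ≡ 367^2 = 134689 ≡ 144 (mod 379)
289^32 ≡ 144^2 = 20736 ≡ 270 (mod 379)
289^64 ≡ 270^2 = 72900 ≡ 132 (mod 379)
289^128 ≡ 132^2 = 17424 ≡ 369 (mod 379)
289^256 ≡ 369^2 = 136161 ≡ 100 (mod 379)
289^512 ≡ 100^2 = 10000 ≡ 146 (mod 379)
289^593 = 289^512 * 289^64 * 289^16 * 289^1 ≡ 146 * 132 * 144 * 289 (mod 379).
Accumulate the product:
146 * 132 = 19272 ≡ 322
322 * 144 = 46368 ≡ 130
130 * 289 = 37570 ≡ 49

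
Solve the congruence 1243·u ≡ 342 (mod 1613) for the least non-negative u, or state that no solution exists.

gcd(1243, 1613) = 1, so a unique solution mod 1613 exists.
1243⁻¹ ≡ 946 (mod 1613).
u ≡ 946·342 ≡ 932 (mod 1613).

932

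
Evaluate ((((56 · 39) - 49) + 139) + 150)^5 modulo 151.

56 · 39 = 2184 ≡ 70 (mod 151)
70 - 49 = 21
21 + 139 = 160 ≡ 9 (mod 151)
9 + 150 = 159 ≡ 8 (mod 151)
(8)^5 ≡ 1 (mod 151)

1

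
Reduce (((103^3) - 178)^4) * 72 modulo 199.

(103)^3 ≡ 18 (mod 199)
18 - 178 = -160 ≡ 39 (mod 199)
(39)^4 ≡ 66 (mod 199)
66 * 72 = 4752 ≡ 175 (mod 199)

175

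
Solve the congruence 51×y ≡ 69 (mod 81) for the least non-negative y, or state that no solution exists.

22

gcd(51, 81) = 3, and 3 | 69, so solutions exist.
Divide through by 3: 17×y ≡ 23 mod 27.
17⁻¹ ≡ 8 (mod 27).
y ≡ 8×23 ≡ 22 (mod 27).
The smallest non-negative solution is y = 22.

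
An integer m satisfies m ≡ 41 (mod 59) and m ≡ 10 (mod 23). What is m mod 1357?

59⁻¹ mod 23: 59*16 ≡ 1 (mod 23), so 59⁻¹ ≡ 16.
m = 41 + 59*((10 − 41)*16 mod 23) = 41 + 59*10 = 631.

631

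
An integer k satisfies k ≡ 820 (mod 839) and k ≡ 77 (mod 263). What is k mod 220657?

36897

839⁻¹ mod 263: 839×121 ≡ 1 (mod 263), so 839⁻¹ ≡ 121.
k = 820 + 839×((77 − 820)×121 mod 263) = 820 + 839×43 = 36897.
Check: 36897 mod 839 = 820, 36897 mod 263 = 77. ✓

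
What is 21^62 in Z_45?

36

62 in binary is 111110, i.e. 62 = 32 + 16 + 8 + 4 + 2.
21^1 ≡ 21 (mod 45)
21^2 ≡ 21^2 = 441 ≡ 36 (mod 45)
21^4 ≡ 36^2 = 1296 ≡ 36 (mod 45)
21^8 ≡ 36^2 = 1296 ≡ 36 (mod 45)
21^16 ≡ 36^2 = 1296 ≡ 36 (mod 45)
21^32 ≡ 36^2 = 1296 ≡ 36 (mod 45)
21^62 = 21^32 × 21^16 × 21^8 × 21^4 × 21^2 ≡ 36 × 36 × 36 × 36 × 36 (mod 45).
Accumulate the product:
36 × 36 = 1296 ≡ 36
36 × 36 = 1296 ≡ 36
36 × 36 = 1296 ≡ 36
36 × 36 = 1296 ≡ 36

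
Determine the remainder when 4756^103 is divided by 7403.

5927

By square-and-multiply:
4756^1 ≡ 4756 (mod 7403)
4756^2 ≡ 4756^2 = 22619536 ≡ 3371 (mod 7403)
4756^4 ≡ 3371^2 = 11363641 ≡ 36 (mod 7403)
4756^8 ≡ 36^2 = 1296 (mod 7403)
4756^16 ≡ 1296^2 = 1679616 ≡ 6538 (mod 7403)
4756^32 ≡ 6538^2 = 42745444 ≡ 522 (mod 7403)
4756^64 ≡ 522^2 = 272484 ≡ 5976 (mod 7403)
4756^103 = 4756^64 * 4756^32 * 4756^4 * 4756^2 * 4756^1 ≡ 5976 * 522 * 36 * 3371 * 4756 (mod 7403).
Accumulate the product:
5976 * 522 = 3119472 ≡ 2809
2809 * 36 = 101124 ≡ 4885
4885 * 3371 = 16467335 ≡ 3063
3063 * 4756 = 14567628 ≡ 5927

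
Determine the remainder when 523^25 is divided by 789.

25 in binary is 11001, i.e. 25 = 16 + 8 + 1.
523^1 ≡ 523 (mod 789)
523^2 ≡ 523^2 = 273529 ≡ 535 (mod 789)
523^4 ≡ 535^2 = 286225 ≡ 607 (mod 789)
523^8 ≡ 607^2 = 368449 ≡ 775 (mod 789)
523^16 ≡ 775^2 = 600625 ≡ 196 (mod 789)
523^25 = 523^16 * 523^8 * 523^1 ≡ 196 * 775 * 523 (mod 789).
Accumulate the product:
196 * 775 = 151900 ≡ 412
412 * 523 = 215476 ≡ 79

79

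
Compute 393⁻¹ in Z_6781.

3865

6781 = 17*393 + 100
393 = 3*100 + 93
100 = 1*93 + 7
93 = 13*7 + 2
7 = 3*2 + 1
2 = 2*1 + 0
gcd(393, 6781) = 1, so the inverse exists.
Back-substitute for 1:
1 = 1*7 − 3*2
  = −3*93 + 40*7
  = 40*100 − 43*93
  = −43*393 + 169*100
  = 169*6781 − 2916*393
So 393⁻¹ ≡ −2916 ≡ 3865 (mod 6781).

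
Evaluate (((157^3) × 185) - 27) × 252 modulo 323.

312

(157)^3 ≡ 30 (mod 323)
30 × 185 = 5550 ≡ 59 (mod 323)
59 - 27 = 32
32 × 252 = 8064 ≡ 312 (mod 323)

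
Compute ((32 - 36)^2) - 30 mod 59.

45

32 - 36 = -4 ≡ 55 (mod 59)
(55)^2 ≡ 16 (mod 59)
16 - 30 = -14 ≡ 45 (mod 59)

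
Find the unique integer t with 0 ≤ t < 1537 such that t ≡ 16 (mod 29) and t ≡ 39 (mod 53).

29⁻¹ mod 53: 29×11 ≡ 1 (mod 53), so 29⁻¹ ≡ 11.
t = 16 + 29×((39 − 16)×11 mod 53) = 16 + 29×41 = 1205.

1205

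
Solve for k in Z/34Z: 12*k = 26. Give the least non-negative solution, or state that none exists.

5

gcd(12, 34) = 2, and 2 | 26, so solutions exist.
Divide through by 2: 6*k ≡ 13 mod 17.
6⁻¹ ≡ 3 (mod 17).
k ≡ 3*13 ≡ 5 (mod 17).
The smallest non-negative solution is k = 5.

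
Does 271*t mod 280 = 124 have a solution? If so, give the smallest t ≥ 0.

gcd(271, 280) = 1, so a unique solution mod 280 exists.
271⁻¹ ≡ 31 (mod 280).
t ≡ 31*124 ≡ 204 (mod 280).

204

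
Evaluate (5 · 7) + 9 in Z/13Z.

5 · 7 = 35 ≡ 9 (mod 13)
9 + 9 = 18 ≡ 5 (mod 13)

5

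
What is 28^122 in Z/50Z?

34

28^1 ≡ 28 (mod 50)
28^2 ≡ 28^2 = 784 ≡ 34 (mod 50)
28^4 ≡ 34^2 = 1156 ≡ 6 (mod 50)
28^8 ≡ 6^2 = 36 (mod 50)
28^16 ≡ 36^2 = 1296 ≡ 46 (mod 50)
28^32 ≡ 46^2 = 2116 ≡ 16 (mod 50)
28^64 ≡ 16^2 = 256 ≡ 6 (mod 50)
28^122 = 28^64 · 28^32 · 28^16 · 28^8 · 28^2 ≡ 6 · 16 · 46 · 36 · 34 (mod 50).
Accumulate the product:
6 · 16 = 96 ≡ 46
46 · 46 = 2116 ≡ 16
16 · 36 = 576 ≡ 26
26 · 34 = 884 ≡ 34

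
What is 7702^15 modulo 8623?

6057

15 in binary is 1111, i.e. 15 = 8 + 4 + 2 + 1.
7702^1 ≡ 7702 (mod 8623)
7702^2 ≡ 7702^2 = 59320804 ≡ 3187 (mod 8623)
7702^4 ≡ 3187^2 = 10156969 ≡ 7698 (mod 8623)
7702^8 ≡ 7698^2 = 59259204 ≡ 1948 (mod 8623)
7702^15 = 7702^8 × 7702^4 × 7702^2 × 7702^1 ≡ 1948 × 7698 × 3187 × 7702 (mod 8623).
Accumulate the product:
1948 × 7698 = 14995704 ≡ 307
307 × 3187 = 978409 ≡ 4010
4010 × 7702 = 30885020 ≡ 6057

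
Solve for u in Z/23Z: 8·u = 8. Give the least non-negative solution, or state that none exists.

gcd(8, 23) = 1, so a unique solution mod 23 exists.
8⁻¹ ≡ 3 (mod 23).
u ≡ 3·8 ≡ 1 (mod 23).

1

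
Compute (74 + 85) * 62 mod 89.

68

74 + 85 = 159 ≡ 70 (mod 89)
70 * 62 = 4340 ≡ 68 (mod 89)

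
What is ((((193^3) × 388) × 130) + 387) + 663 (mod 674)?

(193)^3 ≡ 173 (mod 674)
173 × 388 = 67124 ≡ 398 (mod 674)
398 × 130 = 51740 ≡ 516 (mod 674)
516 + 387 = 903 ≡ 229 (mod 674)
229 + 663 = 892 ≡ 218 (mod 674)

218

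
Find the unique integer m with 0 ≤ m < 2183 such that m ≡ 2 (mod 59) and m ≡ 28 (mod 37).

1064

59⁻¹ mod 37: 59*32 ≡ 1 (mod 37), so 59⁻¹ ≡ 32.
m = 2 + 59*((28 − 2)*32 mod 37) = 2 + 59*18 = 1064.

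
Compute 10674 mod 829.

10674 = 12*829 + 726, so 10674 ≡ 726 (mod 829).

726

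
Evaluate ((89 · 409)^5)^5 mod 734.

89 · 409 = 36401 ≡ 435 (mod 734)
(435)^5 ≡ 311 (mod 734)
(311)^5 ≡ 535 (mod 734)

535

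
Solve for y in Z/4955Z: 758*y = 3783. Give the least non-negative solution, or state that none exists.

gcd(758, 4955) = 1, so a unique solution mod 4955 exists.
758⁻¹ ≡ 1327 (mod 4955).
y ≡ 1327*3783 ≡ 626 (mod 4955).

626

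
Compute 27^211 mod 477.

126

Using repeated squaring:
211 in binary is 11010011, i.e. 211 = 128 + 64 + 16 + 2 + 1.
27^1 ≡ 27 (mod 477)
27^2 ≡ 27^2 = 729 ≡ 252 (mod 477)
27^4 ≡ 252^2 = 63504 ≡ 63 (mod 477)
27^8 ≡ 63^2 = 3969 ≡ 153 (mod 477)
27^16 ≡ 153^2 = 23409 ≡ 36 (mod 477)
27^32 ≡ 36^2 = 1296 ≡ 342 (mod 477)
27^64 ≡ 342^2 = 116964 ≡ 99 (mod 477)
27^128 ≡ 99^2 = 9801 ≡ 261 (mod 477)
27^211 = 27^128 · 27^64 · 27^16 · 27^2 · 27^1 ≡ 261 · 99 · 36 · 252 · 27 (mod 477).
Accumulate the product:
261 · 99 = 25839 ≡ 81
81 · 36 = 2916 ≡ 54
54 · 252 = 13608 ≡ 252
252 · 27 = 6804 ≡ 126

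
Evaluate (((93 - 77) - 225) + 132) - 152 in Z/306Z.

93 - 77 = 16
16 - 225 = -209 ≡ 97 (mod 306)
97 + 132 = 229
229 - 152 = 77

77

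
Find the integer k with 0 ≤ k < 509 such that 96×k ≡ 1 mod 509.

228

By the extended Euclidean algorithm:
509 = 5*96 + 29
96 = 3*29 + 9
29 = 3*9 + 2
9 = 4*2 + 1
2 = 2*1 + 0
gcd(96, 509) = 1, so the inverse exists.
Back-substitute for 1:
1 = 1*9 − 4*2
  = −4*29 + 13*9
  = 13*96 − 43*29
  = −43*509 + 228*96
So 96⁻¹ ≡ 228 (mod 509).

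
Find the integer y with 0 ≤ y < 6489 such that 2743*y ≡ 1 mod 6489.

2659

6489 = 2*2743 + 1003
2743 = 2*1003 + 737
1003 = 1*737 + 266
737 = 2*266 + 205
266 = 1*205 + 61
205 = 3*61 + 22
61 = 2*22 + 17
22 = 1*17 + 5
17 = 3*5 + 2
5 = 2*2 + 1
2 = 2*1 + 0
gcd(2743, 6489) = 1, so the inverse exists.
Bézout: 1 = −1124*6489 + 2659*2743.
So 2743⁻¹ ≡ 2659 (mod 6489).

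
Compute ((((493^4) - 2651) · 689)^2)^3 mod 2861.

(493)^4 ≡ 1330 (mod 2861)
1330 - 2651 = -1321 ≡ 1540 (mod 2861)
1540 · 689 = 1061060 ≡ 2490 (mod 2861)
(2490)^2 ≡ 313 (mod 2861)
(313)^3 ≡ 99 (mod 2861)

99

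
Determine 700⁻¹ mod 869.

833

Run the extended Euclidean algorithm:
869 = 1·700 + 169
700 = 4·169 + 24
169 = 7·24 + 1
24 = 24·1 + 0
gcd(700, 869) = 1, so the inverse exists.
Back-substitute for 1:
1 = 1·169 − 7·24
  = −7·700 + 29·169
  = 29·869 − 36·700
So 700⁻¹ ≡ −36 ≡ 833 (mod 869).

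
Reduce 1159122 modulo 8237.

5942

1159122 = 140×8237 + 5942, so 1159122 ≡ 5942 (mod 8237).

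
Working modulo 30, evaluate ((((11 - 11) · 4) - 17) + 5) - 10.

8

11 - 11 = 0
0 · 4 = 0
0 - 17 = -17 ≡ 13 (mod 30)
13 + 5 = 18
18 - 10 = 8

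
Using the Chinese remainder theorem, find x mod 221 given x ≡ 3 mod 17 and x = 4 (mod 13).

173

17⁻¹ mod 13: 17×10 ≡ 1 (mod 13), so 17⁻¹ ≡ 10.
x = 3 + 17×((4 − 3)×10 mod 13) = 3 + 17×10 = 173.
Check: 173 mod 17 = 3, 173 mod 13 = 4. ✓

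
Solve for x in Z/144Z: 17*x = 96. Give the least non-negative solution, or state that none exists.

48

gcd(17, 144) = 1, so a unique solution mod 144 exists.
17⁻¹ ≡ 17 (mod 144).
x ≡ 17*96 ≡ 48 (mod 144).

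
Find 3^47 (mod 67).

47 in binary is 101111, i.e. 47 = 32 + 8 + 4 + 2 + 1.
3^1 ≡ 3 (mod 67)
3^2 ≡ 3^2 = 9 (mod 67)
3^4 ≡ 9^2 = 81 ≡ 14 (mod 67)
3^8 ≡ 14^2 = 196 ≡ 62 (mod 67)
3^16 ≡ 62^2 = 3844 ≡ 25 (mod 67)
3^32 ≡ 25^2 = 625 ≡ 22 (mod 67)
3^47 = 3^32 × 3^8 × 3^4 × 3^2 × 3^1 ≡ 22 × 62 × 14 × 9 × 3 (mod 67).
Accumulate the product:
22 × 62 = 1364 ≡ 24
24 × 14 = 336 ≡ 1
1 × 9 = 9
9 × 3 = 27

27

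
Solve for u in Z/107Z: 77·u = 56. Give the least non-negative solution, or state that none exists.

98

gcd(77, 107) = 1, so a unique solution mod 107 exists.
77⁻¹ ≡ 82 (mod 107).
u ≡ 82·56 ≡ 98 (mod 107).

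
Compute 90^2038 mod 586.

Compute successive squares:
2038 in binary is 11111110110, i.e. 2038 = 1024 + 512 + 256 + 128 + 64 + 32 + 16 + 4 + 2.
90^1 ≡ 90 (mod 586)
90^2 ≡ 90^2 = 8100 ≡ 482 (mod 586)
90^4 ≡ 482^2 = 232324 ≡ 268 (mod 586)
90^8 ≡ 268^2 = 71824 ≡ 332 (mod 586)
90^16 ≡ 332^2 = 110224 ≡ 56 (mod 586)
90^32 ≡ 56^2 = 3136 ≡ 206 (mod 586)
90^64 ≡ 206^2 = 42436 ≡ 244 (mod 586)
90^128 ≡ 244^2 = 59536 ≡ 350 (mod 586)
90^256 ≡ 350^2 = 122500 ≡ 26 (mod 586)
90^512 ≡ 26^2 = 676 ≡ 90 (mod 586)
90^1024 ≡ 90^2 = 8100 ≡ 482 (mod 586)
90^2038 = 90^1024 * 90^512 * 90^256 * 90^128 * 90^64 * 90^32 * 90^16 * 90^4 * 90^2 ≡ 482 * 90 * 26 * 350 * 244 * 206 * 56 * 268 * 482 (mod 586).
Accumulate the product:
482 * 90 = 43380 ≡ 16
16 * 26 = 416
416 * 350 = 145600 ≡ 272
272 * 244 = 66368 ≡ 150
150 * 206 = 30900 ≡ 428
428 * 56 = 23968 ≡ 528
528 * 268 = 141504 ≡ 278
278 * 482 = 133996 ≡ 388

388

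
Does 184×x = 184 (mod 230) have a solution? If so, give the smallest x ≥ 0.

gcd(184, 230) = 46, and 46 | 184, so solutions exist.
Divide through by 46: 4×x mod 5 = 4.
4⁻¹ ≡ 4 (mod 5).
x ≡ 4×4 ≡ 1 (mod 5).
The smallest non-negative solution is x = 1.

1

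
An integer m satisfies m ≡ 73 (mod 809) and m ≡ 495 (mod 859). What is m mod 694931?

809⁻¹ mod 859: 809*670 ≡ 1 (mod 859), so 809⁻¹ ≡ 670.
m = 73 + 809*((495 − 73)*670 mod 859) = 73 + 809*129 = 104434.
Check: 104434 mod 809 = 73, 104434 mod 859 = 495. ✓

104434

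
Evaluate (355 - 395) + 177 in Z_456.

355 - 395 = -40 ≡ 416 (mod 456)
416 + 177 = 593 ≡ 137 (mod 456)

137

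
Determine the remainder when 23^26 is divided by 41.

23^1 ≡ 23 (mod 41)
23^2 ≡ 23^2 = 529 ≡ 37 (mod 41)
23^4 ≡ 37^2 = 1369 ≡ 16 (mod 41)
23^8 ≡ 16^2 = 256 ≡ 10 (mod 41)
23^16 ≡ 10^2 = 100 ≡ 18 (mod 41)
23^26 = 23^16 * 23^8 * 23^2 ≡ 18 * 10 * 37 (mod 41).
Accumulate the product:
18 * 10 = 180 ≡ 16
16 * 37 = 592 ≡ 18

18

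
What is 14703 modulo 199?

176

14703 = 73·199 + 176, so 14703 ≡ 176 (mod 199).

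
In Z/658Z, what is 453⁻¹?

658 = 1×453 + 205
453 = 2×205 + 43
205 = 4×43 + 33
43 = 1×33 + 10
33 = 3×10 + 3
10 = 3×3 + 1
3 = 3×1 + 0
gcd(453, 658) = 1, so the inverse exists.
Back-substitute for 1:
1 = 1×10 − 3×3
  = −3×33 + 10×10
  = 10×43 − 13×33
  = −13×205 + 62×43
  = 62×453 − 137×205
  = −137×658 + 199×453
So 453⁻¹ ≡ 199 (mod 658).

199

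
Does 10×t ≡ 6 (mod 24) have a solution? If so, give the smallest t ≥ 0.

3

gcd(10, 24) = 2, and 2 | 6, so solutions exist.
Divide through by 2: 5×t ≡ 3 (mod 12).
5⁻¹ ≡ 5 (mod 12).
t ≡ 5×3 ≡ 3 (mod 12).
The smallest non-negative solution is t = 3.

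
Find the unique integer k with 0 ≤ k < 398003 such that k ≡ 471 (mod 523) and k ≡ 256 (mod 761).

69507

523⁻¹ mod 761: 523·502 ≡ 1 (mod 761), so 523⁻¹ ≡ 502.
k = 471 + 523·((256 − 471)·502 mod 761) = 471 + 523·132 = 69507.
Check: 69507 mod 523 = 471, 69507 mod 761 = 256. ✓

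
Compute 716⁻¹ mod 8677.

Apply the Euclidean algorithm and back-substitute:
8677 = 12×716 + 85
716 = 8×85 + 36
85 = 2×36 + 13
36 = 2×13 + 10
13 = 1×10 + 3
10 = 3×3 + 1
3 = 3×1 + 0
gcd(716, 8677) = 1, so the inverse exists.
Back-substitute for 1:
1 = 1×10 − 3×3
  = −3×13 + 4×10
  = 4×36 − 11×13
  = −11×85 + 26×36
  = 26×716 − 219×85
  = −219×8677 + 2654×716
So 716⁻¹ ≡ 2654 (mod 8677).

2654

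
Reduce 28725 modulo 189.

186

28725 = 151·189 + 186, so 28725 ≡ 186 (mod 189).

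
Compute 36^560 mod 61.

560 in binary is 1000110000, i.e. 560 = 512 + 32 + 16.
36^1 ≡ 36 (mod 61)
36^2 ≡ 36^2 = 1296 ≡ 15 (mod 61)
36^4 ≡ 15^2 = 225 ≡ 42 (mod 61)
36^8 ≡ 42^2 = 1764 ≡ 56 (mod 61)
36^16 ≡ 56^2 = 3136 ≡ 25 (mod 61)
36^32 ≡ 25^2 = 625 ≡ 15 (mod 61)
36^64 ≡ 15^2 = 225 ≡ 42 (mod 61)
36^128 ≡ 42^2 = 1764 ≡ 56 (mod 61)
36^256 ≡ 56^2 = 3136 ≡ 25 (mod 61)
36^512 ≡ 25^2 = 625 ≡ 15 (mod 61)
36^560 = 36^512 · 36^32 · 36^16 ≡ 15 · 15 · 25 (mod 61).
Accumulate the product:
15 · 15 = 225 ≡ 42
42 · 25 = 1050 ≡ 13

13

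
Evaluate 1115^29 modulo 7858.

587

By square-and-multiply:
29 in binary is 11101, i.e. 29 = 16 + 8 + 4 + 1.
1115^1 ≡ 1115 (mod 7858)
1115^2 ≡ 1115^2 = 1243225 ≡ 1661 (mod 7858)
1115^4 ≡ 1661^2 = 2758921 ≡ 763 (mod 7858)
1115^8 ≡ 763^2 = 582169 ≡ 677 (mod 7858)
1115^16 ≡ 677^2 = 458329 ≡ 2565 (mod 7858)
1115^29 = 1115^16 × 1115^8 × 1115^4 × 1115^1 ≡ 2565 × 677 × 763 × 1115 (mod 7858).
Accumulate the product:
2565 × 677 = 1736505 ≡ 7745
7745 × 763 = 5909435 ≡ 219
219 × 1115 = 244185 ≡ 587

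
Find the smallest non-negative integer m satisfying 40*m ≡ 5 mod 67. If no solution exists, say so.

42

gcd(40, 67) = 1, so a unique solution mod 67 exists.
40⁻¹ ≡ 62 (mod 67).
m ≡ 62*5 ≡ 42 (mod 67).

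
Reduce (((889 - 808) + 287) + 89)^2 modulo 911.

889 - 808 = 81
81 + 287 = 368
368 + 89 = 457
(457)^2 ≡ 230 (mod 911)

230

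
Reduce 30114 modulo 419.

30114 = 71*419 + 365, so 30114 ≡ 365 (mod 419).

365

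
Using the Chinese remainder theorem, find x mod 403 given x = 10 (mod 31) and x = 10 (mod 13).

10

31⁻¹ mod 13: 31*8 ≡ 1 (mod 13), so 31⁻¹ ≡ 8.
x = 10 + 31*((10 − 10)*8 mod 13) = 10 + 31*0 = 10.
Check: 10 mod 31 = 10, 10 mod 13 = 10. ✓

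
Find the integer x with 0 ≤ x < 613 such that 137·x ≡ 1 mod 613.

613 = 4·137 + 65
137 = 2·65 + 7
65 = 9·7 + 2
7 = 3·2 + 1
2 = 2·1 + 0
gcd(137, 613) = 1, so the inverse exists.
Back-substitute for 1:
1 = 1·7 − 3·2
  = −3·65 + 28·7
  = 28·137 − 59·65
  = −59·613 + 264·137
So 137⁻¹ ≡ 264 (mod 613).

264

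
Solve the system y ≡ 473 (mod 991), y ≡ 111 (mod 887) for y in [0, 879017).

991⁻¹ mod 887: 991*145 ≡ 1 (mod 887), so 991⁻¹ ≡ 145.
y = 473 + 991*((111 − 473)*145 mod 887) = 473 + 991*730 = 723903.

723903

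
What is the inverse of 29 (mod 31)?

15

Run the extended Euclidean algorithm:
31 = 1×29 + 2
29 = 14×2 + 1
2 = 2×1 + 0
gcd(29, 31) = 1, so the inverse exists.
Bézout: 1 = −14×31 + 15×29.
So 29⁻¹ ≡ 15 (mod 31).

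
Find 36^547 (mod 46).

547 in binary is 1000100011, i.e. 547 = 512 + 32 + 2 + 1.
36^1 ≡ 36 (mod 46)
36^2 ≡ 36^2 = 1296 ≡ 8 (mod 46)
36^4 ≡ 8^2 = 64 ≡ 18 (mod 46)
36^8 ≡ 18^2 = 324 ≡ 2 (mod 46)
36^16 ≡ 2^2 = 4 (mod 46)
36^32 ≡ 4^2 = 16 (mod 46)
36^64 ≡ 16^2 = 256 ≡ 26 (mod 46)
36^128 ≡ 26^2 = 676 ≡ 32 (mod 46)
36^256 ≡ 32^2 = 1024 ≡ 12 (mod 46)
36^512 ≡ 12^2 = 144 ≡ 6 (mod 46)
36^547 = 36^512 × 36^32 × 36^2 × 36^1 ≡ 6 × 16 × 8 × 36 (mod 46).
Accumulate the product:
6 × 16 = 96 ≡ 4
4 × 8 = 32
32 × 36 = 1152 ≡ 2

2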